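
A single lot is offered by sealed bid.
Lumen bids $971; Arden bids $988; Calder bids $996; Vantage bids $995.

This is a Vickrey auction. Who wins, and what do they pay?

Rule: the highest bidder wins and pays the second-highest bid.
Bids ranked: 996 (Calder) > 995 (Vantage) > 988 (Arden) > 971 (Lumen)
Calder is highest; pays the second-highest bid, $995.

Calder pays $995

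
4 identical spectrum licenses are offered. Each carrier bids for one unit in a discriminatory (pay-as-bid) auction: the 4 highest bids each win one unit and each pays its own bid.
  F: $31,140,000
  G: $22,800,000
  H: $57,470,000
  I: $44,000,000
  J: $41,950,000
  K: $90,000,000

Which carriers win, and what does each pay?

K $90,000,000, H $57,470,000, I $44,000,000, J $41,950,000

Bids ranked high→low: 90,000,000 (K), 57,470,000 (H), 44,000,000 (I), 41,950,000 (J), 31,140,000 (F), 22,800,000 (G)
Top 4: K, H, I, J.
Each winner pays its own bid: K $90,000,000, H $57,470,000, I $44,000,000, J $41,950,000.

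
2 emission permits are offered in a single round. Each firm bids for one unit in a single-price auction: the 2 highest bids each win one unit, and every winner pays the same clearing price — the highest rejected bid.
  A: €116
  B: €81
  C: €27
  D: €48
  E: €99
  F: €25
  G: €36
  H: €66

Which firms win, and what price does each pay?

A, E; each pays €81

Bids ranked high→low: 116 (A), 99 (E), 81 (B), 66 (H), …
Top 2: A, E.
Clearing price = highest rejected bid = €81.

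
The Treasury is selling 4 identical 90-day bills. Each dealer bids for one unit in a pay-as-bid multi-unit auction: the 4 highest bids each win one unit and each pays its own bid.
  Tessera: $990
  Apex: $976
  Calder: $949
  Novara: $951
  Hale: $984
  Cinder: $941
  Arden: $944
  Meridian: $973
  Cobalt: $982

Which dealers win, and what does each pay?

Bids ranked high→low: 990 (Tessera), 984 (Hale), 982 (Cobalt), 976 (Apex), 973 (Meridian), 951 (Novara), …
Winners (4 units): Tessera, Hale, Cobalt, Apex.
Each winner pays its own bid: Tessera $990, Hale $984, Cobalt $982, Apex $976.

Tessera $990, Hale $984, Cobalt $982, Apex $976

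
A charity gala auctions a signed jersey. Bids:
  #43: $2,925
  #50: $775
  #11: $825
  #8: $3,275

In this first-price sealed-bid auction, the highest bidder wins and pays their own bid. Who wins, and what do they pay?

Bids in order: 3,275 (#8) > 2,925 (#43) > 825 (#11) > 775 (#50)
First-price: #8 pays what they bid, $3,275.

#8 pays $3,275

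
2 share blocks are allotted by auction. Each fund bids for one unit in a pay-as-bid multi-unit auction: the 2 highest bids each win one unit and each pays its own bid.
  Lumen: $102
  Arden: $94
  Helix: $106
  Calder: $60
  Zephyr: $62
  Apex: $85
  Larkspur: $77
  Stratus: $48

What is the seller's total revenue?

Bids ranked high→low: 106 (Helix), 102 (Lumen), 94 (Arden), 85 (Apex), …
Top 2: Helix, Lumen.
Total revenue = 106 + 102 = $208.

Total revenue: $208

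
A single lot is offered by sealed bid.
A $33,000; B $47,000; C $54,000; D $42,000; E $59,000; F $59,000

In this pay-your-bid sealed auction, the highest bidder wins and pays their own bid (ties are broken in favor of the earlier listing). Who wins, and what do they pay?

E pays $59,000

Bids ranked: 59,000 (E) > 59,000 (F) > 54,000 (C) > 47,000 (B) > 42,000 (D) > 33,000 (A)
E and F tie at $59,000; tie-break gives it to E.
E is highest → pays own bid, $59,000.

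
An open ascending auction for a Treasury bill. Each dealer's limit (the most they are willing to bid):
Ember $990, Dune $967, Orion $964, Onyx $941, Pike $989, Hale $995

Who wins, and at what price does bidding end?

Hale wins at $990

Ascending (English) auction: the price rises until one bidder remains; the winner pays the price at which the last rival dropped out.
Limits in order: 995 (Hale) > 990 (Ember) > 989 (Pike) > 967 (Dune) > 964 (Orion) > 941 (Onyx)
Once the price passes $990, only Hale is left; the hammer falls at Ember's limit of $990.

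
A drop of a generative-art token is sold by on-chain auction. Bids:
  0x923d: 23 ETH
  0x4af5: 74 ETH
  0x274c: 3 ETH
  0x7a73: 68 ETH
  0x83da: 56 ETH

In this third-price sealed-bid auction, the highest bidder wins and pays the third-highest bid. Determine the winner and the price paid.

Bids in order: 74 (0x4af5) > 68 (0x7a73) > 56 (0x83da) > 23 (0x923d) > 3 (0x274c)
0x4af5 wins; payment is bid #3 in the ranking = 56 ETH.

0x4af5 pays 56 ETH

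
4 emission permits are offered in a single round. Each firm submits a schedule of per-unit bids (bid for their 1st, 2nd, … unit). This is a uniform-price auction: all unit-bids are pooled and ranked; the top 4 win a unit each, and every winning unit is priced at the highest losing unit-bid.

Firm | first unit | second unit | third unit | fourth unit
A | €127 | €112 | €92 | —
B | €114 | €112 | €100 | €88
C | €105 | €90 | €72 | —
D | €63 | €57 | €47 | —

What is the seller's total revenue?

Pooled unit-bids ranked (top 4): 127 (A-1), 114 (B-1), 112 (A-2), 112 (B-2)
Highest rejected unit-bid = €105.
Allocation: A 2, B 2. Every unit priced at €105.
Revenue = 4 × 105 = €420.

Total revenue: €420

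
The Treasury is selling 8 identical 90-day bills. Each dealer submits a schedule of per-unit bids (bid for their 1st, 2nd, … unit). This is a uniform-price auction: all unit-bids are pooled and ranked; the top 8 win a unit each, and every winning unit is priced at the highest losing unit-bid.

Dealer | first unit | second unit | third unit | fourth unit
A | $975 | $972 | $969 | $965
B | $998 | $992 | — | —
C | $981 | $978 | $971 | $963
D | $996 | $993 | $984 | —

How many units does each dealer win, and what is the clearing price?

All unit-bids, highest first — top 8: 998 (B-1), 996 (D-1), 993 (D-2), 992 (B-2), 984 (D-3), 981 (C-1), 978 (C-2), 975 (A-1)
First bid not allocated: $972.
Allocation: A 1, B 2, C 2, D 3.

A 1, B 2, C 2, D 3; clearing price $972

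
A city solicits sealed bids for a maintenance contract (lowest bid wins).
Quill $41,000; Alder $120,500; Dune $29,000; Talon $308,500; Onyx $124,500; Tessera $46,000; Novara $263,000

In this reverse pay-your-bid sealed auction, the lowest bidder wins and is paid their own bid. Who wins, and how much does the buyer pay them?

Dune is paid $29,000

Bids in order: 29,000 (Dune) < 41,000 (Quill) < 46,000 (Tessera) < 120,500 (Alder) < 124,500 (Onyx) < 263,000 (Novara) < …
First-price: Dune is paid what they bid, $29,000.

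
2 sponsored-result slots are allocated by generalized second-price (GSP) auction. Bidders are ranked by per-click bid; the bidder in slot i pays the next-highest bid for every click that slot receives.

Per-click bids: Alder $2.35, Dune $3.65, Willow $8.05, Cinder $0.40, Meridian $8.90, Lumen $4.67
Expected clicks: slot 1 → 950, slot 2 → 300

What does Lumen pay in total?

Sorting advertisers: $8.90 (Meridian) > $8.05 (Willow) > $4.67 (Lumen) > …
Lumen ranks below slot 2 → no slot, pays nothing.

Lumen pays $0.00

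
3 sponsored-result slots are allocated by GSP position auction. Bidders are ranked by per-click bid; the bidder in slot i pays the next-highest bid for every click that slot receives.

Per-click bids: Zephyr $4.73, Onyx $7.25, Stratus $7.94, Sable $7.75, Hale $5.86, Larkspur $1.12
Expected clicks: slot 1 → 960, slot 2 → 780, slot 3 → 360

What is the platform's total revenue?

Total revenue: $15204.60

Sorting advertisers: $7.94 (Stratus) > $7.75 (Sable) > $7.25 (Onyx) > $5.86 (Hale) > …
Slot 1: Stratus pays $7.75 × 960 = $7440.00
Slot 2: Sable pays $7.25 × 780 = $5655.00
Slot 3: Onyx pays $5.86 × 360 = $2109.60
Total = $15204.60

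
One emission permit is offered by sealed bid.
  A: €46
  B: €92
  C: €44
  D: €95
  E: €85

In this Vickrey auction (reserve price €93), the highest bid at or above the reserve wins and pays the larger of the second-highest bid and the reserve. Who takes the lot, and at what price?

Bids in order: 95 (D) > 92 (B) > 85 (E) > 46 (A) > 44 (C)
Highest eligible bid: D at €95.
max(second-highest €92, reserve €93) = €93.

D pays €93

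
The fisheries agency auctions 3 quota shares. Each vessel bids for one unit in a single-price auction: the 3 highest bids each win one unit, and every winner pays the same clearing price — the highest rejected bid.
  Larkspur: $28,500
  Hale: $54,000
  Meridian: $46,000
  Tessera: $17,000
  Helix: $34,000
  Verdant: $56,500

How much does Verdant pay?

Verdant pays $34,000

Sorting: 56,500 (Verdant), 54,000 (Hale), 46,000 (Meridian), 34,000 (Helix), 28,500 (Larkspur), …
The 3 highest are Verdant, Hale, Meridian.
First losing bid is Helix's $34,000, which sets the uniform price.
Verdant wins → pays $34,000.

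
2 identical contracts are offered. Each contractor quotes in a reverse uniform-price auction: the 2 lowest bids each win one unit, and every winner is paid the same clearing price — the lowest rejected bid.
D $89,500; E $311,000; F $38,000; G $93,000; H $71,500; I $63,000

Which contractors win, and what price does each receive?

F, I; each is paid $71,500

Sorting: 38,000 (F), 63,000 (I), 71,500 (H), 89,500 (D), …
Lowest 2: F, I.
Lowest unsuccessful bid: $71,500 → clearing price.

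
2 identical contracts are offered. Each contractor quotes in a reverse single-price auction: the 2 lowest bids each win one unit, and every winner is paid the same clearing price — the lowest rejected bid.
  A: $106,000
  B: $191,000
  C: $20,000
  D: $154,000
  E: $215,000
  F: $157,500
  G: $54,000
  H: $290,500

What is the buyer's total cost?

Total cost: $212,000

Ordering the bids: 20,000 (C), 54,000 (G), 106,000 (A), 154,000 (D), …
The 2 lowest are C, G.
Clearing price = lowest rejected bid = $106,000.
Total cost = 2 × $106,000 = $212,000.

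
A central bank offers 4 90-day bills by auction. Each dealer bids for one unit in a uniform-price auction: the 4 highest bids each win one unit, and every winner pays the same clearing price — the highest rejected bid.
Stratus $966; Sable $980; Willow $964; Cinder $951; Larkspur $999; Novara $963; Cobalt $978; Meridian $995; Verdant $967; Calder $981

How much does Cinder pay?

Cinder pays $0

Ordering the bids: 999 (Larkspur), 995 (Meridian), 981 (Calder), 980 (Sable), 978 (Cobalt), 967 (Verdant), …
Winners (4 units): Larkspur, Meridian, Calder, Sable.
Clearing price = highest rejected bid = $978.
Cinder does not win → pays $0.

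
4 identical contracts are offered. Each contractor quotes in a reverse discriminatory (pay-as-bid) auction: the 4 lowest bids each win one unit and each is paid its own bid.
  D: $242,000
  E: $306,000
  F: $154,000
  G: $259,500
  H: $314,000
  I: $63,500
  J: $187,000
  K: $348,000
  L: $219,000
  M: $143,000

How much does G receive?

Ordering the bids: 63,500 (I), 143,000 (M), 154,000 (F), 187,000 (J), 219,000 (L), 242,000 (D), …
The 4 lowest are I, M, F, J.
G does not win → $0.

G is paid $0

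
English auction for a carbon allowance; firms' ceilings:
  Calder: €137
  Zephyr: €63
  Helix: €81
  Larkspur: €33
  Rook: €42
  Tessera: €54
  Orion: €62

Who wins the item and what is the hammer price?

Calder wins at €81

Ascending (English) auction: the price rises until one bidder remains; the winner pays the price at which the last rival dropped out.
Sorting limits: 137 (Calder) > 81 (Helix) > 63 (Zephyr) > 62 (Orion) > 54 (Tessera) > 42 (Rook) > …
Helix is the last rival to drop out, at €81; Calder remains and wins at that price.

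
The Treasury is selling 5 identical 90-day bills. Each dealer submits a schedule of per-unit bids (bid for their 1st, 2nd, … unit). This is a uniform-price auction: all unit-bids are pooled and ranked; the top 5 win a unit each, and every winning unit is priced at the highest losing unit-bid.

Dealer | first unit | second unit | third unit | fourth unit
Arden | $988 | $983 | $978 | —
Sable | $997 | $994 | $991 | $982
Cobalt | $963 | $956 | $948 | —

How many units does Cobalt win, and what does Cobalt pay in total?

All unit-bids, highest first — top 5: 997 (Sable-1), 994 (Sable-2), 991 (Sable-3), 988 (Arden-1), 983 (Arden-2)
First bid not allocated: $982.
Cobalt wins 0 unit(s) at $982 each.

Cobalt: 0 units, pays $0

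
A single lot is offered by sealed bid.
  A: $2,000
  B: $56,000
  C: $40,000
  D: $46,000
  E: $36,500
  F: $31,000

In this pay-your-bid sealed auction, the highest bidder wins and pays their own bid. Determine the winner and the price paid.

B pays $56,000

Bids ranked: 56,000 (B) > 46,000 (D) > 40,000 (C) > 36,500 (E) > 31,000 (F) > 2,000 (A)
B has the highest bid and pays exactly that: $56,000.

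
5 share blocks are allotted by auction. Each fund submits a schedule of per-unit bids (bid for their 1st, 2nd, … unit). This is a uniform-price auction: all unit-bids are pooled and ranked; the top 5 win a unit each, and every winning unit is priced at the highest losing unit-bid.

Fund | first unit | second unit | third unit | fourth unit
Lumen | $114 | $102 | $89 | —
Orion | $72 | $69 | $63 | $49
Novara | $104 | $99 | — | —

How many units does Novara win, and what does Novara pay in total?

Novara: 2 units, pays $144

Pooled unit-bids ranked (top 5): 114 (Lumen-1), 104 (Novara-1), 102 (Lumen-2), 99 (Novara-2), 89 (Lumen-3)
First bid not allocated: $72.
Novara wins 2 unit(s) at $72 each.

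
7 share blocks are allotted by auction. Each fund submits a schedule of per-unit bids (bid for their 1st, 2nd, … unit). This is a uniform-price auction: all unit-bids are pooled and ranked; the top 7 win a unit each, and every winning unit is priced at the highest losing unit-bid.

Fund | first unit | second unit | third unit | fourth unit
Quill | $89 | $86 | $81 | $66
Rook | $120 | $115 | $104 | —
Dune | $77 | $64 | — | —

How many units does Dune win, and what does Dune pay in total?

Pooled unit-bids ranked (top 7): 120 (Rook-1), 115 (Rook-2), 104 (Rook-3), 89 (Quill-1), 86 (Quill-2), 81 (Quill-3), 77 (Dune-1)
Highest rejected unit-bid = $66.
Dune wins 1 unit(s) at $66 each.

Dune: 1 unit, pays $66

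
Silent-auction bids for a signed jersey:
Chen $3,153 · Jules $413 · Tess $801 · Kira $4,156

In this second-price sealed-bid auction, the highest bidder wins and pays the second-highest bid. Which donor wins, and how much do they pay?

Second-price sealed-bid auction: the highest bidder wins and pays the second-highest bid.
Sorting bids: 4,156 (Kira) > 3,153 (Chen) > 801 (Tess) > 413 (Jules)
Second-price: Kira pays Chen's bid of $3,153.

Kira pays $3,153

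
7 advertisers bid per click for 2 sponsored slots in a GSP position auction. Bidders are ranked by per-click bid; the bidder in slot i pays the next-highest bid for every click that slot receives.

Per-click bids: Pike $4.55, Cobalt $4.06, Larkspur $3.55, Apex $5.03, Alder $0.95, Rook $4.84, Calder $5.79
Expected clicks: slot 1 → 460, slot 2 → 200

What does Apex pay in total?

Per-click bids in order: $5.79 (Calder) > $5.03 (Apex) > $4.84 (Rook) > …
Apex holds slot 2 → pays next bid $4.84 × 200 clicks = $968.00.

Apex pays $968.00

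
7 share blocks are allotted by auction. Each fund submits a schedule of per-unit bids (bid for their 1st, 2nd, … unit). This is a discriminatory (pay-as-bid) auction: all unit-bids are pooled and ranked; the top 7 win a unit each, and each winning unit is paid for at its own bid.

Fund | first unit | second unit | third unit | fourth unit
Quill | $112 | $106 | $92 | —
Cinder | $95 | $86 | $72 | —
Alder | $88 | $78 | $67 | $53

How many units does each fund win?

Alder 2, Cinder 2, Quill 3

Pooled unit-bids ranked (top 7): 112 (Quill-1), 106 (Quill-2), 95 (Cinder-1), 92 (Quill-3), 88 (Alder-1), 86 (Cinder-2), 78 (Alder-2)
Next rejected bid: $72 (not a price — pay-as-bid).
Allocation: Alder 2, Cinder 2, Quill 3.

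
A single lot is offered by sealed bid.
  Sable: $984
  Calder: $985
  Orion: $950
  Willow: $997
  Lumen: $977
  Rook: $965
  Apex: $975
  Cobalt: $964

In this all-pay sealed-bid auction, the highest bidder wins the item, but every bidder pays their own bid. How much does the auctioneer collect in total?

Total revenue: $7,797

All-pay sealed-bid auction: the highest bidder wins the item, but every bidder pays their own bid.
Bids in order: 997 (Willow) > 985 (Calder) > 984 (Sable) > 977 (Lumen) > 975 (Apex) > 965 (Rook) > …
Willow wins with the top bid; all bids are sunk regardless.
Every bidder forfeits their bid regardless of winning.
Revenue = 984 + 985 + 950 + 997 + 977 + 965 + 975 + 964 = $7,797.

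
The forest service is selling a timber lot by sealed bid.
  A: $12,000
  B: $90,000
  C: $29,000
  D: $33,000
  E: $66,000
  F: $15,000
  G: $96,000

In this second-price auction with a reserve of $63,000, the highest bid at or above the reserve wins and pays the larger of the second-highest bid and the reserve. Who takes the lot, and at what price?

Bids in order: 96,000 (G) > 90,000 (B) > 66,000 (E) > 33,000 (D) > 29,000 (C) > 15,000 (F) > …
G has the top bid at or above the reserve ($96,000).
max(second-highest $90,000, reserve $63,000) = $90,000; the reserve does not bind.

G pays $90,000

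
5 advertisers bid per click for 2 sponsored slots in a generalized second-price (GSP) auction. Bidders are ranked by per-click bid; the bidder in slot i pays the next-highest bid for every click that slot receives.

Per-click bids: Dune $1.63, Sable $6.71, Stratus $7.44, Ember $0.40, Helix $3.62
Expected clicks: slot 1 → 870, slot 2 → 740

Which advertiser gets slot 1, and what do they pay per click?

Stratus; $6.71 per click

Sorting advertisers: $7.44 (Stratus) > $6.71 (Sable) > $3.62 (Helix) > …
Slot 1 goes to the first-ranked bidder, Stratus, who pays the next bid down: $6.71/click.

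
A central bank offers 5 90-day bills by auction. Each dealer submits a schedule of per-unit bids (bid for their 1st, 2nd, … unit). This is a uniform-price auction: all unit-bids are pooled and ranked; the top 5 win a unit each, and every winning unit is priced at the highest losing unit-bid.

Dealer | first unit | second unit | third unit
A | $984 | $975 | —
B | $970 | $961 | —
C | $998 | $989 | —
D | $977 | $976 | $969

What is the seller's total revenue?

All unit-bids, highest first — top 5: 998 (C-1), 989 (C-2), 984 (A-1), 977 (D-1), 976 (D-2)
First bid not allocated: $975.
Allocation: A 1, C 2, D 2. Every unit priced at $975.
Revenue = 5 × 975 = $4,875.

Total revenue: $4,875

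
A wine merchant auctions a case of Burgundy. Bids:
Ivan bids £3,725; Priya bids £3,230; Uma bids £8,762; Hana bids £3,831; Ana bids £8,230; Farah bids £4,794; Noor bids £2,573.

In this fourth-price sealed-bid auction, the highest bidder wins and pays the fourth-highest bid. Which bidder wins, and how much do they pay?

Uma pays £3,831

Bids in order: 8,762 (Uma) > 8,230 (Ana) > 4,794 (Farah) > 3,831 (Hana) > 3,725 (Ivan) > 3,230 (Priya) > …
Uma is highest; pays the fourth-highest bid, £3,831.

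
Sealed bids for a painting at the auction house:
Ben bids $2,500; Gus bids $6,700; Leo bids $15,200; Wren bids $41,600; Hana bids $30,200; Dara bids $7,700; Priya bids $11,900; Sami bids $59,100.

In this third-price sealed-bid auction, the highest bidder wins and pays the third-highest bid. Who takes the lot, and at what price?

Sami pays $30,200

Rule: the highest bidder wins and pays the third-highest bid.
Bids in order: 59,100 (Sami) > 41,600 (Wren) > 30,200 (Hana) > 15,200 (Leo) > 11,900 (Priya) > 7,700 (Dara) > …
Sami wins; payment is bid #3 in the ranking = $30,200.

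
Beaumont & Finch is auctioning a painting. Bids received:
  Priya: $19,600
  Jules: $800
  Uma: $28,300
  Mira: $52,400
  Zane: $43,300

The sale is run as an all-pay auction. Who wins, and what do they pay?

Mira pays $52,400

Bids ranked: 52,400 (Mira) > 43,300 (Zane) > 28,300 (Uma) > 19,600 (Priya) > 800 (Jules)
Mira is highest and takes the item; every bidder forfeits their bid.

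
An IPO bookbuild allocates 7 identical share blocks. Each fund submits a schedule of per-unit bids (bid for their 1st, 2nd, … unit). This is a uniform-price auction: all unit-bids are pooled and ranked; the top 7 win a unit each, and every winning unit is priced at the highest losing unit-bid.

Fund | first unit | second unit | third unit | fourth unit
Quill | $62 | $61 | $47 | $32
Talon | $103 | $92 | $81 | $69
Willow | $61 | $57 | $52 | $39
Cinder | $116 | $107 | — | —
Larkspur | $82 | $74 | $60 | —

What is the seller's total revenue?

Total revenue: $483

Merging the schedules and taking the best 7: 116 (Cinder-1), 107 (Cinder-2), 103 (Talon-1), 92 (Talon-2), 82 (Larkspur-1), 81 (Talon-3), 74 (Larkspur-2)
The (k+1)-th unit-bid is $69.
Allocation: Cinder 2, Larkspur 2, Talon 3. Every unit priced at $69.
Revenue = 7 × 69 = $483.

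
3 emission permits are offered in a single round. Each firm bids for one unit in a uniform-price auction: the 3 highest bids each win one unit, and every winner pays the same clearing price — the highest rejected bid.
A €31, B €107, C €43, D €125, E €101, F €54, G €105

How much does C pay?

Bids ranked high→low: 125 (D), 107 (B), 105 (G), 101 (E), 54 (F), …
The 3 highest are D, B, G.
First losing bid is E's €101, which sets the uniform price.
C does not win → pays €0.

C pays €0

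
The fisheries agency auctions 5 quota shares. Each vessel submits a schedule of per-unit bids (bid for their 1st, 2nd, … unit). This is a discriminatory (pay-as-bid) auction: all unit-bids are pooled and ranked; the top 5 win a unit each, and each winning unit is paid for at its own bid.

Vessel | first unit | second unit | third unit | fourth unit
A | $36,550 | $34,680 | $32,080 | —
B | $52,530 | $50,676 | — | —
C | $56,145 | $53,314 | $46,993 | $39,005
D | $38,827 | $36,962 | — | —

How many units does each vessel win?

B 2, C 3

Merging the schedules and taking the best 5: 56,145 (C-1), 53,314 (C-2), 52,530 (B-1), 50,676 (B-2), 46,993 (C-3)
Next rejected bid: $39,005 (not a price — pay-as-bid).
Allocation: B 2, C 3.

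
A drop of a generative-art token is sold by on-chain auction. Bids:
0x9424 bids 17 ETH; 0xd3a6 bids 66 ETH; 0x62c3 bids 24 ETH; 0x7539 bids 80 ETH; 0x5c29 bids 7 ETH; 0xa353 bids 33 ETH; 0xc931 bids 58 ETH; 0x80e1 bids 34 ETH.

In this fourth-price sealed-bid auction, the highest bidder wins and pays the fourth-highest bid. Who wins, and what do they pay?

0x7539 pays 34 ETH

Bids in order: 80 (0x7539) > 66 (0xd3a6) > 58 (0xc931) > 34 (0x80e1) > 33 (0xa353) > 24 (0x62c3) > …
0x7539 is highest; pays the fourth-highest bid, 34 ETH.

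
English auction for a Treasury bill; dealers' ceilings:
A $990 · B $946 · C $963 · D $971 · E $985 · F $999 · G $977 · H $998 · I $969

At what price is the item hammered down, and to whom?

F wins at $998

Rule: the price rises until one bidder remains; the winner pays the price at which the last rival dropped out.
Limits in order: 999 (F) > 998 (H) > 990 (A) > 985 (E) > 977 (G) > 971 (D) > …
H is the last rival to drop out, at $998; F remains and wins at that price.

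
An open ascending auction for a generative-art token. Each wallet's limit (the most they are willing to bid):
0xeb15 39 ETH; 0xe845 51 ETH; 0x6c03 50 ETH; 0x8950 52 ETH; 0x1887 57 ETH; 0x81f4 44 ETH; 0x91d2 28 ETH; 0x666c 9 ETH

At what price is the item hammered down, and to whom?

0x1887 wins at 52 ETH

Limits in order: 57 (0x1887) > 52 (0x8950) > 51 (0xe845) > 50 (0x6c03) > 44 (0x81f4) > 39 (0xeb15) > …
0x8950 is the last rival to drop out, at 52 ETH; 0x1887 remains and wins at that price.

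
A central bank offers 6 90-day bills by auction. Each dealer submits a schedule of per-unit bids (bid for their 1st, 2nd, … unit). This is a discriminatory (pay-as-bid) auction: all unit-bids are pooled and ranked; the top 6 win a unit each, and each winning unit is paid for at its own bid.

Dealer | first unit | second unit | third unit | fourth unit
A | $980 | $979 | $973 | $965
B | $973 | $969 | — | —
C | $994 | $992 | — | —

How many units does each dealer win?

A 3, B 1, C 2

Merging the schedules and taking the best 6: 994 (C-1), 992 (C-2), 980 (A-1), 979 (A-2), 973 (A-3), 973 (B-1)
Next rejected bid: $969 (not a price — pay-as-bid).
Allocation: A 3, B 1, C 2.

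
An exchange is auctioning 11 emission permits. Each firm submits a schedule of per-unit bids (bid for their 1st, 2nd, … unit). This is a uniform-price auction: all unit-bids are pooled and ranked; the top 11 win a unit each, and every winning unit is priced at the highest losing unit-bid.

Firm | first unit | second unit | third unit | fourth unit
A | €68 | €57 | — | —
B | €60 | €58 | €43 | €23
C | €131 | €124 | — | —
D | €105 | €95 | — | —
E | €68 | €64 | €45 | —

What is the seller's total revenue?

All unit-bids, highest first — top 11: 131 (C-1), 124 (C-2), 105 (D-1), 95 (D-2), 68 (A-1), 68 (E-1), 64 (E-2), 60 (B-1), 58 (B-2), 57 (A-2), 45 (E-3)
Highest rejected unit-bid = €43.
Allocation: A 2, B 2, C 2, D 2, E 3. Every unit priced at €43.
Revenue = 11 × 43 = €473.

Total revenue: €473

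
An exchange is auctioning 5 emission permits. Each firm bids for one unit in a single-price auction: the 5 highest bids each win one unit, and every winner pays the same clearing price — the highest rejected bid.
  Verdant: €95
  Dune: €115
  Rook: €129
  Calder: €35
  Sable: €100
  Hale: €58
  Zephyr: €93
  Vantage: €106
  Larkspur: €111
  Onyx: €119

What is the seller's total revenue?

Total revenue: €500

Bids ranked high→low: 129 (Rook), 119 (Onyx), 115 (Dune), 111 (Larkspur), 106 (Vantage), 100 (Sable), 95 (Verdant), …
Winners (5 units): Rook, Onyx, Dune, Larkspur, Vantage.
Clearing price = highest rejected bid = €100.
Total revenue = 5 × €100 = €500.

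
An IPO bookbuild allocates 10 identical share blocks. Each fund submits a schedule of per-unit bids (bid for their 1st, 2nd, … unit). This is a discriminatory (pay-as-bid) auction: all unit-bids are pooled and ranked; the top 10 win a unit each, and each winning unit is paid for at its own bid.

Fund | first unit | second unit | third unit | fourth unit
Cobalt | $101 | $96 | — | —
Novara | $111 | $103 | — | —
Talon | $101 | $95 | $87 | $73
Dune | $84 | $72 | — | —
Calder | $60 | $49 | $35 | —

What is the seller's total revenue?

Total revenue: $923

All unit-bids, highest first — top 10: 111 (Novara-1), 103 (Novara-2), 101 (Cobalt-1), 101 (Talon-1), 96 (Cobalt-2), 95 (Talon-2), 87 (Talon-3), 84 (Dune-1), 73 (Talon-4), 72 (Dune-2)
Next rejected bid: $60 (not a price — pay-as-bid).
Each winning unit pays its own bid.
Revenue = 111 + 103 + 101 + 101 + 96 + 95 + 87 + 84 + 73 + 72 = $923.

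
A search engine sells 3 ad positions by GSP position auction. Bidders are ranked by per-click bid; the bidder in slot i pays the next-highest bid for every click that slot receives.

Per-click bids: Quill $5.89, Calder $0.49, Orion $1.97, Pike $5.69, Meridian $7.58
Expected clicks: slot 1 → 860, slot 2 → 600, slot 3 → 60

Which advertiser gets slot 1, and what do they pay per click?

Meridian; $5.89 per click

Ranked by bid: $7.58 (Meridian) > $5.89 (Quill) > $5.69 (Pike) > $1.97 (Orion) > …
Slot 1 goes to the first-ranked bidder, Meridian, who pays the next bid down: $5.89/click.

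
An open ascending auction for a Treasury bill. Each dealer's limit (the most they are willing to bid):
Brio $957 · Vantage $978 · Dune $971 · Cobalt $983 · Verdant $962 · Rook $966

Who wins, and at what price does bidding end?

Open ascending-bid auction: the price rises until one bidder remains; the winner pays the price at which the last rival dropped out.
Sorting limits: 983 (Cobalt) > 978 (Vantage) > 971 (Dune) > 966 (Rook) > 962 (Verdant) > 957 (Brio)
Once the price passes $978, only Cobalt is left; the hammer falls at Vantage's limit of $978.

Cobalt wins at $978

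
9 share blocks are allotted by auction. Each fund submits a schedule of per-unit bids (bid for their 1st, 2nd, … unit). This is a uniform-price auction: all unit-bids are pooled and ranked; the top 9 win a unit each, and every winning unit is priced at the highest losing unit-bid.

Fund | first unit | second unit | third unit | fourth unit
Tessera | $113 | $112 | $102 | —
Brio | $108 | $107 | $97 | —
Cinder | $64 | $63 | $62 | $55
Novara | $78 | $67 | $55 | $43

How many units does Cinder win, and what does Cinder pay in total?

All unit-bids, highest first — top 9: 113 (Tessera-1), 112 (Tessera-2), 108 (Brio-1), 107 (Brio-2), 102 (Tessera-3), 97 (Brio-3), 78 (Novara-1), 67 (Novara-2), 64 (Cinder-1)
First bid not allocated: $63.
Cinder wins 1 unit(s) at $63 each.

Cinder: 1 unit, pays $63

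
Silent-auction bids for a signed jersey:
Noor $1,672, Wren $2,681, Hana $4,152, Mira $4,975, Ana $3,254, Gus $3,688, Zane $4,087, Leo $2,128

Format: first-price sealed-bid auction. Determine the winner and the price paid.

Mira pays $4,975

Bids in order: 4,975 (Mira) > 4,152 (Hana) > 4,087 (Zane) > 3,688 (Gus) > 3,254 (Ana) > 2,681 (Wren) > …
Mira is highest → pays own bid, $4,975.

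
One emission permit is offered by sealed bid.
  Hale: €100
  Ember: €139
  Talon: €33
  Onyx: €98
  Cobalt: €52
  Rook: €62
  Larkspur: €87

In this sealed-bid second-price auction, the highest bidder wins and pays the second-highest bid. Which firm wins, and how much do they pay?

Sorting bids: 139 (Ember) > 100 (Hale) > 98 (Onyx) > 87 (Larkspur) > 62 (Rook) > 52 (Cobalt) > …
Second-price: Ember pays Hale's bid of €100.

Ember pays €100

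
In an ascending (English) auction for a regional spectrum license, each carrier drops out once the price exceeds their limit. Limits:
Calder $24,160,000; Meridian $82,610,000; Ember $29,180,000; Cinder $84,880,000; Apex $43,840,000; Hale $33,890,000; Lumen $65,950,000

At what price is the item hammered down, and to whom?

Cinder wins at $82,610,000

Rule: the price rises until one bidder remains; the winner pays the price at which the last rival dropped out.
Sorting limits: 84,880,000 (Cinder) > 82,610,000 (Meridian) > 65,950,000 (Lumen) > 43,840,000 (Apex) > 33,890,000 (Hale) > 29,180,000 (Ember) > …
Bidding ends when Meridian exits at $82,610,000; Cinder takes it.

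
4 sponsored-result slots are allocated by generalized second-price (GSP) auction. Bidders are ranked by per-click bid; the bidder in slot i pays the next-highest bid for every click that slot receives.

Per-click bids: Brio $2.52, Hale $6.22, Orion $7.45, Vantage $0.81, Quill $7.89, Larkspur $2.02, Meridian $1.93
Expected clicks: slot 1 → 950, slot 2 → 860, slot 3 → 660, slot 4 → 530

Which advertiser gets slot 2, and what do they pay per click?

Ranked by bid: $7.89 (Quill) > $7.45 (Orion) > $6.22 (Hale) > $2.52 (Brio) > $2.02 (Larkspur) > …
Slot 2 goes to the second-ranked bidder, Orion, who pays the next bid down: $6.22/click.

Orion; $6.22 per click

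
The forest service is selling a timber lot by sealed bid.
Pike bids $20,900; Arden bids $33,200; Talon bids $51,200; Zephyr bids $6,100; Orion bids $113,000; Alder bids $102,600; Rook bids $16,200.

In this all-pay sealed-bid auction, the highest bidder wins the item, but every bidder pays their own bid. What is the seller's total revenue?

Rule: the highest bidder wins the item, but every bidder pays their own bid.
Sorting bids: 113,000 (Orion) > 102,600 (Alder) > 51,200 (Talon) > 33,200 (Arden) > 20,900 (Pike) > 16,200 (Rook) > …
Every bidder forfeits their bid regardless of winning.
Revenue = 20,900 + 33,200 + 51,200 + 6,100 + 113,000 + 102,600 + 16,200 = $343,200.

Total revenue: $343,200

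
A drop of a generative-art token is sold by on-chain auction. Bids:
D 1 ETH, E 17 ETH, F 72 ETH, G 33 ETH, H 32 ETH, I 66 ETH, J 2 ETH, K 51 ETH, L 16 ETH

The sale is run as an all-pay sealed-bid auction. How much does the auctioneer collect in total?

Bids in order: 72 (F) > 66 (I) > 51 (K) > 33 (G) > 32 (H) > 17 (E) > …
Every bidder forfeits their bid regardless of winning.
Revenue = 1 + 17 + 72 + 33 + 32 + 66 + 2 + 51 + 16 = 290 ETH.

Total revenue: 290 ETH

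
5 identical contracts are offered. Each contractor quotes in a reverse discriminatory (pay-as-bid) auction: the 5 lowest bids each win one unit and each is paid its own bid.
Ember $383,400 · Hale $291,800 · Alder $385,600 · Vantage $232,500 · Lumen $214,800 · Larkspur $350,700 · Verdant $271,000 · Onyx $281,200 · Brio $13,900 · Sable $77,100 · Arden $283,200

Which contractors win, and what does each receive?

Brio $13,900, Sable $77,100, Lumen $214,800, Vantage $232,500, Verdant $271,000

Bids ranked low→high: 13,900 (Brio), 77,100 (Sable), 214,800 (Lumen), 232,500 (Vantage), 271,000 (Verdant), 281,200 (Onyx), 283,200 (Arden), …
The 5 lowest are Brio, Sable, Lumen, Vantage, Verdant.
Each winner is paid its own bid: Brio $13,900, Sable $77,100, Lumen $214,800, Vantage $232,500, Verdant $271,000.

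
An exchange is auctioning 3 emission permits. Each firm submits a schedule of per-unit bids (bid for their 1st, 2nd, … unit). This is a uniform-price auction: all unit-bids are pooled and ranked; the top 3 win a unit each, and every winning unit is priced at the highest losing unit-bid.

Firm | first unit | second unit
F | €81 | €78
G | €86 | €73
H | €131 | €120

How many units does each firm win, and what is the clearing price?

Merging the schedules and taking the best 3: 131 (H-1), 120 (H-2), 86 (G-1)
The (k+1)-th unit-bid is €81.
Allocation: G 1, H 2.

G 1, H 2; clearing price €81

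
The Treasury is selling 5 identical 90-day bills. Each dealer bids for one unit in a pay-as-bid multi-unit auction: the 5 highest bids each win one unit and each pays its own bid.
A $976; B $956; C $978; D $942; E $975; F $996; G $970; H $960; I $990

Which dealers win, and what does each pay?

F $996, I $990, C $978, A $976, E $975

Sorting: 996 (F), 990 (I), 978 (C), 976 (A), 975 (E), 970 (G), 960 (H), …
Winners (5 units): F, I, C, A, E.
Each winner pays its own bid: F $996, I $990, C $978, A $976, E $975.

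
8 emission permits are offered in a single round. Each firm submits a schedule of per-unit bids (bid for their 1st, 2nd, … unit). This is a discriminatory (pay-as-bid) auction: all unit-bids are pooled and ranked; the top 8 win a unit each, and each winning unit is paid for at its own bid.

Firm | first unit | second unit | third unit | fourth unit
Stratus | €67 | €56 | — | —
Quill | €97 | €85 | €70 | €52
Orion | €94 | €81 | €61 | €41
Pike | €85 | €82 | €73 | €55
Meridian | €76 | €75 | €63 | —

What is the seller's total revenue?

All unit-bids, highest first — top 8: 97 (Quill-1), 94 (Orion-1), 85 (Quill-2), 85 (Pike-1), 82 (Pike-2), 81 (Orion-2), 76 (Meridian-1), 75 (Meridian-2)
Next rejected bid: €73 (not a price — pay-as-bid).
Each winning unit pays its own bid.
Revenue = 97 + 94 + 85 + 85 + 82 + 81 + 76 + 75 = €675.

Total revenue: €675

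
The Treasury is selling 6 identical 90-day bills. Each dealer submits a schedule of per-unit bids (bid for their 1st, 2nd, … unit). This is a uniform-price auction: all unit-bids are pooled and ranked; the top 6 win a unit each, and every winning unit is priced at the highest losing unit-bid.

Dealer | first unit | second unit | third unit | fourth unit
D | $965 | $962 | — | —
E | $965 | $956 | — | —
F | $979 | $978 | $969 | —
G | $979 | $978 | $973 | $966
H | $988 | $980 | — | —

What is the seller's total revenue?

Merging the schedules and taking the best 6: 988 (H-1), 980 (H-2), 979 (F-1), 979 (G-1), 978 (F-2), 978 (G-2)
First bid not allocated: $973.
Allocation: F 2, G 2, H 2. Every unit priced at $973.
Revenue = 6 × 973 = $5,838.

Total revenue: $5,838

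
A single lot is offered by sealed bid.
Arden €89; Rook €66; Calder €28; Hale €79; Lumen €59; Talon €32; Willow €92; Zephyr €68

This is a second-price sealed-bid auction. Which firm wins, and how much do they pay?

Willow pays €89

Bids ranked: 92 (Willow) > 89 (Arden) > 79 (Hale) > 68 (Zephyr) > 66 (Rook) > 59 (Lumen) > …
Willow wins with the highest bid; price is set by the runner-up at €89.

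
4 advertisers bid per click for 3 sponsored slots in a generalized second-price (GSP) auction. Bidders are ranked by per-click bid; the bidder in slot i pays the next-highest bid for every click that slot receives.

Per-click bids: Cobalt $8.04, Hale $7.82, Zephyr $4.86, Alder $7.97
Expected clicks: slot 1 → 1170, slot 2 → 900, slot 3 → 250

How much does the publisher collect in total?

Sorting advertisers: $8.04 (Cobalt) > $7.97 (Alder) > $7.82 (Hale) > $4.86 (Zephyr)
Slot 1: Cobalt pays $7.97 × 1170 = $9324.90
Slot 2: Alder pays $7.82 × 900 = $7038.00
Slot 3: Hale pays $4.86 × 250 = $1215.00
Total = $17577.90

Total revenue: $17577.90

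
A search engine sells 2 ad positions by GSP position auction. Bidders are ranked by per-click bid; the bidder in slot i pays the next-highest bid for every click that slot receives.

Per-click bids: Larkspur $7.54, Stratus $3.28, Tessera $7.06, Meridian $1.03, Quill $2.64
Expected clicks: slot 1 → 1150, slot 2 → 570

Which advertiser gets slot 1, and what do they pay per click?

Sorting advertisers: $7.54 (Larkspur) > $7.06 (Tessera) > $3.28 (Stratus) > …
Slot 1 goes to the first-ranked bidder, Larkspur, who pays the next bid down: $7.06/click.

Larkspur; $7.06 per click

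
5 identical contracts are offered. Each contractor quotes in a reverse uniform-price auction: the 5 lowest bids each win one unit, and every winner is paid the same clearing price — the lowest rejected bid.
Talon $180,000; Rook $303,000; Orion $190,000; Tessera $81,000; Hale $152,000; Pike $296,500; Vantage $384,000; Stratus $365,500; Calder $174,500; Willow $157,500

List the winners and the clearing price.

Sorting: 81,000 (Tessera), 152,000 (Hale), 157,500 (Willow), 174,500 (Calder), 180,000 (Talon), 190,000 (Orion), 296,500 (Pike), …
The 5 lowest are Tessera, Hale, Willow, Calder, Talon.
Lowest unsuccessful bid: $190,000 → clearing price.

Tessera, Hale, Willow, Calder, Talon; each is paid $190,000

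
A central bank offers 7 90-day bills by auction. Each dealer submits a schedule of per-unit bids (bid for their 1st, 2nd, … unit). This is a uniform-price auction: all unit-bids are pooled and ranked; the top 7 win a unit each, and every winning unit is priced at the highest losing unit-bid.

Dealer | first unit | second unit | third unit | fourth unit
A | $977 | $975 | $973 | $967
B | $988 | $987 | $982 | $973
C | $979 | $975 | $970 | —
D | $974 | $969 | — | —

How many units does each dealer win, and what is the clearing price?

A 2, B 3, C 2; clearing price $974

Pooled unit-bids ranked (top 7): 988 (B-1), 987 (B-2), 982 (B-3), 979 (C-1), 977 (A-1), 975 (A-2), 975 (C-2)
Highest rejected unit-bid = $974.
Allocation: A 2, B 3, C 2.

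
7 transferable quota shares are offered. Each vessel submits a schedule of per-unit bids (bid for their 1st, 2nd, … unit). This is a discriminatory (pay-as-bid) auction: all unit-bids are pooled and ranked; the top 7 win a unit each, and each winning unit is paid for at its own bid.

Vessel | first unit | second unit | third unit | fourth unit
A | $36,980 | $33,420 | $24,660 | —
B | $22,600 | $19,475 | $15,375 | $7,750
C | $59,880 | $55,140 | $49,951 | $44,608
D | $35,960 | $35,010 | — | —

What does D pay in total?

Pooled unit-bids ranked (top 7): 59,880 (C-1), 55,140 (C-2), 49,951 (C-3), 44,608 (C-4), 36,980 (A-1), 35,960 (D-1), 35,010 (D-2)
Next rejected bid: $33,420 (not a price — pay-as-bid).
D's winning unit-bids: 35,960 + 35,010 = $70,970.

D pays $70,970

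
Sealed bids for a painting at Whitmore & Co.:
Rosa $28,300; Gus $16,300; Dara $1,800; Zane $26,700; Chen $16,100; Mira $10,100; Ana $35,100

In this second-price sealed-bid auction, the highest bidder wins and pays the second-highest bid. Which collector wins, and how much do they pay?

Ana pays $28,300

Sorting bids: 35,100 (Ana) > 28,300 (Rosa) > 26,700 (Zane) > 16,300 (Gus) > 16,100 (Chen) > 10,100 (Mira) > …
Second-price: Ana pays Rosa's bid of $28,300.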